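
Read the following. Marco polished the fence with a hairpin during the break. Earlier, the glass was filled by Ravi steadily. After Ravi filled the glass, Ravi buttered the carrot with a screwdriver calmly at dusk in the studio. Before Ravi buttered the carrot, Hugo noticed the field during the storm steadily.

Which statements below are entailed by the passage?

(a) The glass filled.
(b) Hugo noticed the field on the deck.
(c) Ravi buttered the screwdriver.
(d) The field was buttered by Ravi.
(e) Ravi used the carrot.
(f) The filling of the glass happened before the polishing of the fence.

(a), (f)

(a) Entailed — 'Ravi filled the glass' is causative; it entails the inchoative 'the glass filled'.
(b) Not entailed — 'on the deck' adds information not in the original event.
(c) Not entailed — the screwdriver is the instrument, not what was buttered.
(d) Not entailed — Ravi buttered the carrot, not the field; the field belongs to the noticing event.
(e) Not entailed — the carrot is the patient, not an instrument — Ravi used a screwdriver.
(f) Entailed — the narrative places the filling before the polishing.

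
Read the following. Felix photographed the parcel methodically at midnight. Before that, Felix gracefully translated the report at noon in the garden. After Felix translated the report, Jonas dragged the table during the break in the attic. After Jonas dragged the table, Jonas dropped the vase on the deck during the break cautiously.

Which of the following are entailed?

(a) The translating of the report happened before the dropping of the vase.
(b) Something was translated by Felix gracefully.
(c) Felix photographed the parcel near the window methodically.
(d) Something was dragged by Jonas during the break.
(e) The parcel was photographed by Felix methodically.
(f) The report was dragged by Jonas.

(a), (b), (d), (e)

(a) Entailed — the narrative places the translating before the dropping.
(b) Entailed — dropping 'at noon', 'in the garden' and generalizing the patient leaves a sub-description the original still satisfies.
(c) Not entailed — 'near the window' adds information not in the original event.
(d) Entailed — every conjunct here is already in the original dragging event.
(e) Entailed — dropping 'at midnight' leaves a sub-description the original still satisfies.
(f) Not entailed — Jonas dragged the table, not the report; the report belongs to the translating event.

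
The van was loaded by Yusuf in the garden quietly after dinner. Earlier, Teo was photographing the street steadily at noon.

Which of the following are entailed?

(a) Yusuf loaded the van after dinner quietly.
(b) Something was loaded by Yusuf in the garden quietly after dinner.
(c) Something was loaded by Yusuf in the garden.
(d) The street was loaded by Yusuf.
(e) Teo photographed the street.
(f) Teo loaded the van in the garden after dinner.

(a), (b), (c)

(a) Entailed — every conjunct here is already in the original loading event.
(b) Entailed — the original entails any weakening of itself; this just generalizes the patient.
(c) Entailed — this follows by dropping conjuncts from the loading event's description.
(d) Not entailed — Yusuf loaded the van, not the street; the street belongs to the photographing event.
(e) Not entailed — 'was photographing' is progressive on an accomplishment; it does not entail the completed 'photographed'.
(f) Not entailed — the passage has Yusuf loading the van, not Teo.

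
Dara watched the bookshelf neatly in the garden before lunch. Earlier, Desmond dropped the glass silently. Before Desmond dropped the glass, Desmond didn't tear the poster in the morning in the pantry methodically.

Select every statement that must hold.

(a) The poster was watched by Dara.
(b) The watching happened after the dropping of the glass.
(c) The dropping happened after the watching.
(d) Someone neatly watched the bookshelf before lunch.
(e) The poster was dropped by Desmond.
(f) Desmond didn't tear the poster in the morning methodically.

(a) Not entailed — Dara watched the bookshelf, not the poster; the poster belongs to the tearing event.
(b) Entailed — the narrative places the dropping before the watching.
(c) Not entailed — the narrative places the dropping before the watching, not after.
(d) Entailed — dropping 'in the garden' and generalizing the agent leaves a sub-description the original still satisfies.
(e) Not entailed — Desmond dropped the glass, not the poster; the poster belongs to the tearing event.
(f) Not entailed — dropping 'in the pantry' under negation is not valid — the original leaves open that Desmond tore the poster some other way.

(b), (d)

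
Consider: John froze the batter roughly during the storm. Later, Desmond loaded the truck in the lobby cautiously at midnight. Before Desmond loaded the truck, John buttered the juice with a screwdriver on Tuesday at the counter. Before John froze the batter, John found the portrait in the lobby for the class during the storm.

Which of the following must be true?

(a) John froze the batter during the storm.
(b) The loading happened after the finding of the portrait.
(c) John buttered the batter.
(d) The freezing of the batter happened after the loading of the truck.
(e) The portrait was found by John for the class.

(a), (b), (e)

(a) Entailed — dropping 'roughly' leaves a sub-description the original still satisfies.
(b) Entailed — the narrative places the finding before the loading.
(c) Not entailed — John buttered the juice, not the batter; the batter belongs to the freezing event.
(d) Not entailed — the narrative places the freezing before the loading, not after.
(e) Entailed — this follows by dropping conjuncts from the finding event's description.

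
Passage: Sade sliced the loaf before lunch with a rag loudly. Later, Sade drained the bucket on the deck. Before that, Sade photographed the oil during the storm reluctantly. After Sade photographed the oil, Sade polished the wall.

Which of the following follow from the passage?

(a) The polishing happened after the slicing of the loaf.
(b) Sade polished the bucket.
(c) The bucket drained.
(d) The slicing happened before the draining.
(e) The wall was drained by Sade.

(a) Not entailed — the narrative doesn't order the slicing relative to the polishing.
(b) Not entailed — Sade polished the wall, not the bucket; the bucket belongs to the draining event.
(c) Entailed — 'Sade drained the bucket' is causative; it entails the inchoative 'the bucket drained'.
(d) Entailed — the narrative places the slicing before the draining.
(e) Not entailed — Sade drained the bucket, not the wall; the wall belongs to the polishing event.

(c), (d)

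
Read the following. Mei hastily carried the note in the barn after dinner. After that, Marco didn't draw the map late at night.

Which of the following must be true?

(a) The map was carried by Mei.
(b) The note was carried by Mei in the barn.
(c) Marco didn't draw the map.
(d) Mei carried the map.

(a) Not entailed — Mei carried the note, not the map; the map belongs to the drawing event.
(b) Entailed — dropping 'after dinner', 'hastily' leaves a sub-description the original still satisfies.
(c) Not entailed — dropping 'late at night' under negation is not valid — the original leaves open that Marco drew the map some other way.
(d) Not entailed — Mei carried the note, not the map; the map belongs to the drawing event.

(b)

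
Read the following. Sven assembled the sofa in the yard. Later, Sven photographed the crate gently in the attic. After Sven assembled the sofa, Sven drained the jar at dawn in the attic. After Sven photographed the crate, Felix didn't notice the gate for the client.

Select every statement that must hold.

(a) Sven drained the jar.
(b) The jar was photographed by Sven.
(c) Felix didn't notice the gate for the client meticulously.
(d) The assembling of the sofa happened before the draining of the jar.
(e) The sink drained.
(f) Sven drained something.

(a), (c), (d), (f)

(a) Entailed — dropping 'in the attic', 'at dawn' leaves a sub-description the original still satisfies.
(b) Not entailed — Sven photographed the crate, not the jar; the jar belongs to the draining event.
(c) Entailed — under negation, adding a further restriction is entailed: if no such noticing event occurred, none occurred meticulously either.
(d) Entailed — the narrative places the assembling before the draining.
(e) Not entailed — the jar is what drained, not the sink.
(f) Entailed — every conjunct here is already in the original draining event.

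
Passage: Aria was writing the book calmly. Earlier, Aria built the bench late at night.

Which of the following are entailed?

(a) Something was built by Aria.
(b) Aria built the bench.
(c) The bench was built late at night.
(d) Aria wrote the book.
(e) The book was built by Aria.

(a), (b), (c)

(a) Entailed — the original entails any weakening of itself; this just drops 'late at night' and generalizes the patient.
(b) Entailed — dropping 'late at night' leaves a sub-description the original still satisfies.
(c) Entailed — the original entails any weakening of itself; this just generalizes the agent.
(d) Not entailed — 'was writing' is progressive on an accomplishment; it does not entail the completed 'wrote'.
(e) Not entailed — Aria built the bench, not the book; the book belongs to the writing event.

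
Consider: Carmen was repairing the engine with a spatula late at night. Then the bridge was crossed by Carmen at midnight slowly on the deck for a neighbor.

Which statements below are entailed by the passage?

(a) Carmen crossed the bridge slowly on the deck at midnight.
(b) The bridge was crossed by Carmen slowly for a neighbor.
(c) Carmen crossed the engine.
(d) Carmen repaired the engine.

(a), (b)

(a) Entailed — every conjunct here is already in the original crossing event.
(b) Entailed — every conjunct here is already in the original crossing event.
(c) Not entailed — Carmen crossed the bridge, not the engine; the engine belongs to the repairing event.
(d) Not entailed — 'was repairing' is progressive on an accomplishment; it does not entail the completed 'repaired'.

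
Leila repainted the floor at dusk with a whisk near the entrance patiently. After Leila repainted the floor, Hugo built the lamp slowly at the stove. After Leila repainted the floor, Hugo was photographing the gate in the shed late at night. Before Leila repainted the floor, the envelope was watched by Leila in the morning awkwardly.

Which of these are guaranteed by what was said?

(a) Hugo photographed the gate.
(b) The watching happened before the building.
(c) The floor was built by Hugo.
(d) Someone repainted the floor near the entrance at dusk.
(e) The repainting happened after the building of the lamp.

(b), (d)

(a) Not entailed — 'was photographing' is progressive on an accomplishment; it does not entail the completed 'photographed'.
(b) Entailed — the narrative places the watching before the building.
(c) Not entailed — Hugo built the lamp, not the floor; the floor belongs to the repainting event.
(d) Entailed — every conjunct here is already in the original repainting event.
(e) Not entailed — the narrative places the repainting before the building, not after.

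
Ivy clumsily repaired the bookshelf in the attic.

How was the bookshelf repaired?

'clumsily' marks the manner of the repairing event.

clumsily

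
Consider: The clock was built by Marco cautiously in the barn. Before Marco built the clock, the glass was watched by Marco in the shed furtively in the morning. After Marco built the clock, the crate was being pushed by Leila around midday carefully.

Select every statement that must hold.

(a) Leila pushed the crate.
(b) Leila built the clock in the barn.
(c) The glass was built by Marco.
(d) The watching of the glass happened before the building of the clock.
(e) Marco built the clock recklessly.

(a), (d)

(a) Entailed — 'push' is an activity; 'was pushing' entails that some pushing happened, so 'pushed' holds.
(b) Not entailed — the passage has Marco building the clock, not Leila.
(c) Not entailed — Marco built the clock, not the glass; the glass belongs to the watching event.
(d) Entailed — the narrative places the watching before the building.
(e) Not entailed — 'recklessly' adds a manner not in (and inconsistent with) the original.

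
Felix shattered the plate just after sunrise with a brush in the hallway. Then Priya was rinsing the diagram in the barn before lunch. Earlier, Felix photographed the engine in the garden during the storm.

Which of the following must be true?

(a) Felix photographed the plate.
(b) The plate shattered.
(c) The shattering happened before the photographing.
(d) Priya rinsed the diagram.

(b), (d)

(a) Not entailed — Felix photographed the engine, not the plate; the plate belongs to the shattering event.
(b) Entailed — 'Felix shattered the plate' is causative; it entails the inchoative 'the plate shattered'.
(c) Not entailed — the narrative doesn't order the shattering relative to the photographing.
(d) Entailed — 'rinse' is an activity; 'was rinsing' entails that some rinsing happened, so 'rinsed' holds.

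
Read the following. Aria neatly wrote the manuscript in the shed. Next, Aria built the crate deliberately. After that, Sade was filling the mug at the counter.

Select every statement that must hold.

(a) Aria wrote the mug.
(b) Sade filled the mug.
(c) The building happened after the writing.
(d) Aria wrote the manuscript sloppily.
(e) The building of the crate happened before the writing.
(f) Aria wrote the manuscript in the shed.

(a) Not entailed — Aria wrote the manuscript, not the mug; the mug belongs to the filling event.
(b) Not entailed — 'was filling' is progressive on an accomplishment; it does not entail the completed 'filled'.
(c) Entailed — the narrative places the writing before the building.
(d) Not entailed — 'sloppily' adds a manner not in (and inconsistent with) the original.
(e) Not entailed — the narrative places the writing before the building, not after.
(f) Entailed — every conjunct here is already in the original writing event.

(c), (f)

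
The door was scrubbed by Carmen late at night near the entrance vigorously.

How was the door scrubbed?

'vigorously' marks the manner of the scrubbing event.

vigorously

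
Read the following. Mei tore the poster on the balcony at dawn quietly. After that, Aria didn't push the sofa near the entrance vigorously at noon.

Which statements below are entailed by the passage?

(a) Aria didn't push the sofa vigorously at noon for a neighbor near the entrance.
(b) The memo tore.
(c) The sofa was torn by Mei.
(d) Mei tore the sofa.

(a)

(a) Entailed — under negation, adding a further restriction is entailed: if no such pushing event occurred, none occurred for a neighbor either.
(b) Not entailed — the poster is what tore, not the memo.
(c) Not entailed — Mei tore the poster, not the sofa; the sofa belongs to the pushing event.
(d) Not entailed — Mei tore the poster, not the sofa; the sofa belongs to the pushing event.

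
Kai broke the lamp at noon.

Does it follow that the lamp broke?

'Kai broke the lamp' is the causative; it entails the inchoative 'the lamp broke'.

yes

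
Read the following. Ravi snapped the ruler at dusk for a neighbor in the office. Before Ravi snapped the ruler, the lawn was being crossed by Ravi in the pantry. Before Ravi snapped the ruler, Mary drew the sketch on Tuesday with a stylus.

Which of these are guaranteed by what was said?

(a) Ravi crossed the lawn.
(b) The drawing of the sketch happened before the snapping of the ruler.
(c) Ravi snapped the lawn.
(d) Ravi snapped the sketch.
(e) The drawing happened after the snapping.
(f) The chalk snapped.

(a) Not entailed — 'was crossing' is progressive on an accomplishment; it does not entail the completed 'crossed'.
(b) Entailed — the narrative places the drawing before the snapping.
(c) Not entailed — Ravi snapped the ruler, not the lawn; the lawn belongs to the crossing event.
(d) Not entailed — Ravi snapped the ruler, not the sketch; the sketch belongs to the drawing event.
(e) Not entailed — the narrative places the drawing before the snapping, not after.
(f) Not entailed — the ruler is what snapped, not the chalk.

(b)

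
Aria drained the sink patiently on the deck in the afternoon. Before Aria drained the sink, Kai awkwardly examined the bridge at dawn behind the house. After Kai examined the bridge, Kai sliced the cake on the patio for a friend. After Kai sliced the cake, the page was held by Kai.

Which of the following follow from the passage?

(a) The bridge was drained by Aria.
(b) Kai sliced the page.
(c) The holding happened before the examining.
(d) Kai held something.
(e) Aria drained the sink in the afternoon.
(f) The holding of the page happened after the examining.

(a) Not entailed — Aria drained the sink, not the bridge; the bridge belongs to the examining event.
(b) Not entailed — Kai sliced the cake, not the page; the page belongs to the holding event.
(c) Not entailed — the narrative places the examining before the holding, not after.
(d) Entailed — every conjunct here is already in the original holding event.
(e) Entailed — the original entails any weakening of itself; this just drops 'on the deck', 'patiently'.
(f) Entailed — the narrative places the examining before the holding.

(d), (e), (f)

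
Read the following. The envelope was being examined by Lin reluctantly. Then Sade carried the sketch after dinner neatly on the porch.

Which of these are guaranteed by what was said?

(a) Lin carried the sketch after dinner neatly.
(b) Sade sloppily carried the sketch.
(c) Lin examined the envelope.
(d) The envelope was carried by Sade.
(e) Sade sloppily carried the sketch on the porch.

(c)

(a) Not entailed — the passage has Sade carrying the sketch, not Lin.
(b) Not entailed — 'sloppily' adds a manner not in (and inconsistent with) the original.
(c) Entailed — 'examine' is an activity; 'was examining' entails that some examining happened, so 'examined' holds.
(d) Not entailed — Sade carried the sketch, not the envelope; the envelope belongs to the examining event.
(e) Not entailed — 'sloppily' adds a manner not in (and inconsistent with) the original.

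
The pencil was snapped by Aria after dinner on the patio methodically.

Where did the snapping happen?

on the patio

'on the patio' marks the location of the snapping event.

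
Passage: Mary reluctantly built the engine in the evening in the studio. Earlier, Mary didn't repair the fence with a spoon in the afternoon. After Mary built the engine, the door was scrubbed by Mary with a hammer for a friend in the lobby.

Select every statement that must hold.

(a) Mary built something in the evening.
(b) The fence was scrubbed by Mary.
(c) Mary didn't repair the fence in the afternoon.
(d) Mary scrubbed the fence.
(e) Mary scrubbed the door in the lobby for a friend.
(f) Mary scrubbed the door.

(a), (e), (f)

(a) Entailed — the original entails any weakening of itself; this just drops 'reluctantly', 'in the studio' and generalizes the patient.
(b) Not entailed — Mary scrubbed the door, not the fence; the fence belongs to the repairing event.
(c) Not entailed — dropping 'with a spoon' under negation is not valid — the original leaves open that Mary repaired the fence some other way.
(d) Not entailed — Mary scrubbed the door, not the fence; the fence belongs to the repairing event.
(e) Entailed — every conjunct here is already in the original scrubbing event.
(f) Entailed — this follows by dropping conjuncts from the scrubbing event's description.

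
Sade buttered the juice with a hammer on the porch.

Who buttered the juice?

'Sade' marks the agent of the buttering event.

Sade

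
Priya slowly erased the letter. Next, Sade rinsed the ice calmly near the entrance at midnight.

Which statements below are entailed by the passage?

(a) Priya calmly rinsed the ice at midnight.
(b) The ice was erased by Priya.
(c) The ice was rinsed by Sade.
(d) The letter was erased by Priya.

(a) Not entailed — the passage has Sade rinsing the ice, not Priya.
(b) Not entailed — Priya erased the letter, not the ice; the ice belongs to the rinsing event.
(c) Entailed — dropping 'calmly', 'at midnight', 'near the entrance' leaves a sub-description the original still satisfies.
(d) Entailed — every conjunct here is already in the original erasing event.

(c), (d)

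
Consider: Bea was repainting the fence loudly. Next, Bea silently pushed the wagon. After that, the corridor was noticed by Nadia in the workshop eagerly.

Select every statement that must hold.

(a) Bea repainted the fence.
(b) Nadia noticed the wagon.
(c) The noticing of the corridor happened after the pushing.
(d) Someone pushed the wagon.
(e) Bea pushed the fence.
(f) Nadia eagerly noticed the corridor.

(c), (d), (f)

(a) Not entailed — 'was repainting' is progressive on an accomplishment; it does not entail the completed 'repainted'.
(b) Not entailed — Nadia noticed the corridor, not the wagon; the wagon belongs to the pushing event.
(c) Entailed — the narrative places the pushing before the noticing.
(d) Entailed — every conjunct here is already in the original pushing event.
(e) Not entailed — Bea pushed the wagon, not the fence; the fence belongs to the repainting event.
(f) Entailed — this follows by dropping conjuncts from the noticing event's description.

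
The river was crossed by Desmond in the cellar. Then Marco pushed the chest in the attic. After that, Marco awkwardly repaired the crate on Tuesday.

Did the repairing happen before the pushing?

no

The narrative orders the pushing before the repairing.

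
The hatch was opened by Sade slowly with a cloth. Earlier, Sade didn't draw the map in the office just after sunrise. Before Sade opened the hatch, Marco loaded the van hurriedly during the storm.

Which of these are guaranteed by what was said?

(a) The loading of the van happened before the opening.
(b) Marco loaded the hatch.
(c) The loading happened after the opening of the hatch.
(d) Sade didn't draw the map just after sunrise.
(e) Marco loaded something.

(a), (e)

(a) Entailed — the narrative places the loading before the opening.
(b) Not entailed — Marco loaded the van, not the hatch; the hatch belongs to the opening event.
(c) Not entailed — the narrative places the loading before the opening, not after.
(d) Not entailed — dropping 'in the office' under negation is not valid — the original leaves open that Sade drew the map some other way.
(e) Entailed — this follows by dropping conjuncts from the loading event's description.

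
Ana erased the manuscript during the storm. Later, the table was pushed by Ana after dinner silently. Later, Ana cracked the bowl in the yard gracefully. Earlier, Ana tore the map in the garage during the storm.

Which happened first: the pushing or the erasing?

The connectives place the erasing before the pushing.

the erasing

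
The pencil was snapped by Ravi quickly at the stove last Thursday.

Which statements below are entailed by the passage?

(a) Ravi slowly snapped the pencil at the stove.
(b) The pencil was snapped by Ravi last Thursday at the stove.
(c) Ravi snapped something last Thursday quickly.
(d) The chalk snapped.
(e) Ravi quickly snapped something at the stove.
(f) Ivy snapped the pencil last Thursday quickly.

(b), (c), (e)

(a) Not entailed — 'slowly' adds a manner not in (and inconsistent with) the original.
(b) Entailed — every conjunct here is already in the original snapping event.
(c) Entailed — dropping 'at the stove' and generalizing the patient leaves a sub-description the original still satisfies.
(d) Not entailed — the pencil is what snapped, not the chalk.
(e) Entailed — the original entails any weakening of itself; this just drops 'last Thursday' and generalizes the patient.
(f) Not entailed — the passage has Ravi snapping the pencil, not Ivy.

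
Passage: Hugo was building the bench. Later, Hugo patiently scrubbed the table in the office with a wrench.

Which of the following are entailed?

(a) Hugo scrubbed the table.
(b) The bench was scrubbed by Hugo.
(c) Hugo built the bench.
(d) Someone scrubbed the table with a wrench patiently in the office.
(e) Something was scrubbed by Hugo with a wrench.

(a) Entailed — the original entails any weakening of itself; this just drops 'in the office', 'with a wrench', 'patiently'.
(b) Not entailed — Hugo scrubbed the table, not the bench; the bench belongs to the building event.
(c) Not entailed — 'was building' is progressive on an accomplishment; it does not entail the completed 'built'.
(d) Entailed — the original entails any weakening of itself; this just generalizes the agent.
(e) Entailed — every conjunct here is already in the original scrubbing event.

(a), (d), (e)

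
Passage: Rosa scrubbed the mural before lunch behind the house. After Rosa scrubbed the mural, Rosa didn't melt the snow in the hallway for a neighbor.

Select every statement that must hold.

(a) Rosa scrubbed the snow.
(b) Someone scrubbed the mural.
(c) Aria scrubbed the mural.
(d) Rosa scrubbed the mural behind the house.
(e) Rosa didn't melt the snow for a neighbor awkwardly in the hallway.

(a) Not entailed — Rosa scrubbed the mural, not the snow; the snow belongs to the melting event.
(b) Entailed — every conjunct here is already in the original scrubbing event.
(c) Not entailed — the passage has Rosa scrubbing the mural, not Aria.
(d) Entailed — this follows by dropping conjuncts from the scrubbing event's description.
(e) Entailed — under negation, adding a further restriction is entailed: if no such melting event occurred, none occurred awkwardly either.

(b), (d), (e)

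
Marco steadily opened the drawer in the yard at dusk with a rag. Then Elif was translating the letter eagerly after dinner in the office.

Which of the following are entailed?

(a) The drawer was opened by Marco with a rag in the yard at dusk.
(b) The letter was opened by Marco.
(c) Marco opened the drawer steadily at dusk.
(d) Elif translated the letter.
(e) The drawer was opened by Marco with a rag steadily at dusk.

(a) Entailed — the original entails any weakening of itself; this just drops 'steadily'.
(b) Not entailed — Marco opened the drawer, not the letter; the letter belongs to the translating event.
(c) Entailed — this follows by dropping conjuncts from the opening event's description.
(d) Not entailed — 'was translating' is progressive on an accomplishment; it does not entail the completed 'translated'.
(e) Entailed — the original entails any weakening of itself; this just drops 'in the yard'.

(a), (c), (e)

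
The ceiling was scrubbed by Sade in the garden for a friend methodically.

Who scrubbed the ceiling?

'Sade' marks the agent of the scrubbing event.

Sade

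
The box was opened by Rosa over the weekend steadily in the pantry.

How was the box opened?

steadily

'steadily' marks the manner of the opening event.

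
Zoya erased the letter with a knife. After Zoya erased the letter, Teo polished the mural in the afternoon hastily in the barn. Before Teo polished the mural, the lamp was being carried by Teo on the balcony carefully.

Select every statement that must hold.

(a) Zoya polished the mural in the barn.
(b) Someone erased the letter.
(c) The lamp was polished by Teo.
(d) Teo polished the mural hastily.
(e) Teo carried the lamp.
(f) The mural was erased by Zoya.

(b), (d), (e)

(a) Not entailed — the passage has Teo polishing the mural, not Zoya.
(b) Entailed — dropping 'with a knife' and generalizing the agent leaves a sub-description the original still satisfies.
(c) Not entailed — Teo polished the mural, not the lamp; the lamp belongs to the carrying event.
(d) Entailed — the original entails any weakening of itself; this just drops 'in the barn', 'in the afternoon'.
(e) Entailed — 'carry' is an activity; 'was carrying' entails that some carrying happened, so 'carried' holds.
(f) Not entailed — Zoya erased the letter, not the mural; the mural belongs to the polishing event.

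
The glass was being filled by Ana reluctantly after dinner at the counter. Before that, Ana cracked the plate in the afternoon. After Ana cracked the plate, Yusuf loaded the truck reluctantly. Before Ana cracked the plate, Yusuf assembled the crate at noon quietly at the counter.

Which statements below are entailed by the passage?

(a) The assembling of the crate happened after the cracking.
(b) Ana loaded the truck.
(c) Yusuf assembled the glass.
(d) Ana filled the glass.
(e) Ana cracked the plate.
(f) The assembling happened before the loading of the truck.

(a) Not entailed — the narrative places the assembling before the cracking, not after.
(b) Not entailed — the passage has Yusuf loading the truck, not Ana.
(c) Not entailed — Yusuf assembled the crate, not the glass; the glass belongs to the filling event.
(d) Not entailed — 'was filling' is progressive on an accomplishment; it does not entail the completed 'filled'.
(e) Entailed — this follows by dropping conjuncts from the cracking event's description.
(f) Entailed — the narrative places the assembling before the loading.

(e), (f)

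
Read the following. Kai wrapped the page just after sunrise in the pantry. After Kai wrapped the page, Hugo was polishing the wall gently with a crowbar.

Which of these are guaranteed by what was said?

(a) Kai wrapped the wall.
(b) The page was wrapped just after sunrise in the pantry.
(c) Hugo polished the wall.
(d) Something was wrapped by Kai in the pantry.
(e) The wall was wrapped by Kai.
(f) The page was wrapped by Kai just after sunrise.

(b), (c), (d), (f)

(a) Not entailed — Kai wrapped the page, not the wall; the wall belongs to the polishing event.
(b) Entailed — the original entails any weakening of itself; this just generalizes the agent.
(c) Entailed — 'polish' is an activity; 'was polishing' entails that some polishing happened, so 'polished' holds.
(d) Entailed — this follows by dropping conjuncts from the wrapping event's description.
(e) Not entailed — Kai wrapped the page, not the wall; the wall belongs to the polishing event.
(f) Entailed — the original entails any weakening of itself; this just drops 'in the pantry'.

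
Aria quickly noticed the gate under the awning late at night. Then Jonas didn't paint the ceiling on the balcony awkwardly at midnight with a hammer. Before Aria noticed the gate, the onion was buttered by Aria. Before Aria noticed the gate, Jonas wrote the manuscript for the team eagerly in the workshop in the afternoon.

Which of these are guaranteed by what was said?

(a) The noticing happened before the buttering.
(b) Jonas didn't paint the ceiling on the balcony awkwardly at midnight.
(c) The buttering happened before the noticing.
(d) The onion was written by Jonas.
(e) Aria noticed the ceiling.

(a) Not entailed — the narrative places the buttering before the noticing, not after.
(b) Not entailed — dropping 'with a hammer' under negation is not valid — the original leaves open that Jonas painted the ceiling some other way.
(c) Entailed — the narrative places the buttering before the noticing.
(d) Not entailed — Jonas wrote the manuscript, not the onion; the onion belongs to the buttering event.
(e) Not entailed — Aria noticed the gate, not the ceiling; the ceiling belongs to the painting event.

(c)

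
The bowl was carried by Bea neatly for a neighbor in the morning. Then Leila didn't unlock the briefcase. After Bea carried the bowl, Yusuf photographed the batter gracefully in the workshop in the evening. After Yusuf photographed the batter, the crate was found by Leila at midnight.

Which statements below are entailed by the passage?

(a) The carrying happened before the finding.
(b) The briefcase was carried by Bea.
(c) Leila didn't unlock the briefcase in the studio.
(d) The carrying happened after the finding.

(a) Entailed — the narrative places the carrying before the finding.
(b) Not entailed — Bea carried the bowl, not the briefcase; the briefcase belongs to the unlocking event.
(c) Entailed — under negation, adding a further restriction is entailed: if no such unlocking event occurred, none occurred in the studio either.
(d) Not entailed — the narrative places the carrying before the finding, not after.

(a), (c)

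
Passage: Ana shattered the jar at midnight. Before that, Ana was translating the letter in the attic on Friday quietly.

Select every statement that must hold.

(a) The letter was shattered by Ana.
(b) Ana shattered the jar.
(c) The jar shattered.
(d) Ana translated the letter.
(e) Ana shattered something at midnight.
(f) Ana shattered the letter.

(b), (c), (e)

(a) Not entailed — Ana shattered the jar, not the letter; the letter belongs to the translating event.
(b) Entailed — the original entails any weakening of itself; this just drops 'at midnight'.
(c) Entailed — 'Ana shattered the jar' is causative; it entails the inchoative 'the jar shattered'.
(d) Not entailed — 'was translating' is progressive on an accomplishment; it does not entail the completed 'translated'.
(e) Entailed — this follows by dropping conjuncts from the shattering event's description.
(f) Not entailed — Ana shattered the jar, not the letter; the letter belongs to the translating event.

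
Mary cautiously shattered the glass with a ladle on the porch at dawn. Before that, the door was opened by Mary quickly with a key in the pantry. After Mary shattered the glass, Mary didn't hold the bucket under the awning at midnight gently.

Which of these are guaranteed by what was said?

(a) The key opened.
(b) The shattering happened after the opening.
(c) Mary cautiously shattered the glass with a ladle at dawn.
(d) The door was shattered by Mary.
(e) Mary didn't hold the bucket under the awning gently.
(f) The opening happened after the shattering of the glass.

(b), (c)

(a) Not entailed — the door is what opened, not the key.
(b) Entailed — the narrative places the opening before the shattering.
(c) Entailed — the original entails any weakening of itself; this just drops 'on the porch'.
(d) Not entailed — Mary shattered the glass, not the door; the door belongs to the opening event.
(e) Not entailed — dropping 'at midnight' under negation is not valid — the original leaves open that Mary held the bucket some other way.
(f) Not entailed — the narrative places the opening before the shattering, not after.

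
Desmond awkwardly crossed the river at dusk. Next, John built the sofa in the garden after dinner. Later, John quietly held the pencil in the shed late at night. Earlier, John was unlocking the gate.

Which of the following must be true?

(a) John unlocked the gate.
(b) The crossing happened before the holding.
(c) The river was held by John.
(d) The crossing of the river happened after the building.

(a) Not entailed — 'was unlocking' is progressive on an accomplishment; it does not entail the completed 'unlocked'.
(b) Entailed — the narrative places the crossing before the holding.
(c) Not entailed — John held the pencil, not the river; the river belongs to the crossing event.
(d) Not entailed — the narrative places the crossing before the building, not after.

(b)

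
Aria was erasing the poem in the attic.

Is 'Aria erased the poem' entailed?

'was erasing' is progressive; for an accomplishment like 'erase the poem', it doesn't entail completion.

no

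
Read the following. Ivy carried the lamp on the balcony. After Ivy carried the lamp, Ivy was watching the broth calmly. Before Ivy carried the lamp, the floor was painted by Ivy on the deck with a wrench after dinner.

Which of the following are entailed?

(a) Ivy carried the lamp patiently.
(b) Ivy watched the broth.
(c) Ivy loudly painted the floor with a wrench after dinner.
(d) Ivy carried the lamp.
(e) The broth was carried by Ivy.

(b), (d)

(a) Not entailed — 'patiently' adds information not in the original event.
(b) Entailed — 'watch' is an activity; 'was watching' entails that some watching happened, so 'watched' holds.
(c) Not entailed — 'loudly' adds information not in the original event.
(d) Entailed — every conjunct here is already in the original carrying event.
(e) Not entailed — Ivy carried the lamp, not the broth; the broth belongs to the watching event.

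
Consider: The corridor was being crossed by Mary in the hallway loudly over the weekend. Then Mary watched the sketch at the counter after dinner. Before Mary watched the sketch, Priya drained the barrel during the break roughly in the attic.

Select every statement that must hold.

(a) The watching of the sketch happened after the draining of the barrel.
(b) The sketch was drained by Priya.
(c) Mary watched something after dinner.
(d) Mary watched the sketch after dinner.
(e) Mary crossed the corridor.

(a), (c), (d)

(a) Entailed — the narrative places the draining before the watching.
(b) Not entailed — Priya drained the barrel, not the sketch; the sketch belongs to the watching event.
(c) Entailed — the original entails any weakening of itself; this just drops 'at the counter' and generalizes the patient.
(d) Entailed — the original entails any weakening of itself; this just drops 'at the counter'.
(e) Not entailed — 'was crossing' is progressive on an accomplishment; it does not entail the completed 'crossed'.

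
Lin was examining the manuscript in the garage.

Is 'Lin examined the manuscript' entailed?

'examine' is atelic; if Lin was examining the manuscript, then Lin examined the manuscript (for some time).

yes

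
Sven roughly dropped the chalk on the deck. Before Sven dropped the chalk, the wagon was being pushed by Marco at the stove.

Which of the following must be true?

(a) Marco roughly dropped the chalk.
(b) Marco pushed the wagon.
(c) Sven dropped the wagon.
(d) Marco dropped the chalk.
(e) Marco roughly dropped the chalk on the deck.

(a) Not entailed — the passage has Sven dropping the chalk, not Marco.
(b) Entailed — 'push' is an activity; 'was pushing' entails that some pushing happened, so 'pushed' holds.
(c) Not entailed — Sven dropped the chalk, not the wagon; the wagon belongs to the pushing event.
(d) Not entailed — the passage has Sven dropping the chalk, not Marco.
(e) Not entailed — the passage has Sven dropping the chalk, not Marco.

(b)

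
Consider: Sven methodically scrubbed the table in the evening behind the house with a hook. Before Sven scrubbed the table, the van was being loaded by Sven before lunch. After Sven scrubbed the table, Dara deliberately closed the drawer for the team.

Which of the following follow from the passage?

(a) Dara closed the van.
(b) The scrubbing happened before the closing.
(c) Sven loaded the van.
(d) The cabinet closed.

(b)

(a) Not entailed — Dara closed the drawer, not the van; the van belongs to the loading event.
(b) Entailed — the narrative places the scrubbing before the closing.
(c) Not entailed — 'was loading' is progressive on an accomplishment; it does not entail the completed 'loaded'.
(d) Not entailed — the drawer is what closed, not the cabinet.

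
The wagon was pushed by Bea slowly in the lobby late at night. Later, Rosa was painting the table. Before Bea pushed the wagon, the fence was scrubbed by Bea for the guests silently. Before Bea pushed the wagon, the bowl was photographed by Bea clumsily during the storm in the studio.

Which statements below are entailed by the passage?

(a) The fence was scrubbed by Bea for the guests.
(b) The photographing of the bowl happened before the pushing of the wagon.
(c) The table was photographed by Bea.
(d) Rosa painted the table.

(a) Entailed — dropping 'silently' leaves a sub-description the original still satisfies.
(b) Entailed — the narrative places the photographing before the pushing.
(c) Not entailed — Bea photographed the bowl, not the table; the table belongs to the painting event.
(d) Not entailed — 'was painting' is progressive on an accomplishment; it does not entail the completed 'painted'.

(a), (b)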